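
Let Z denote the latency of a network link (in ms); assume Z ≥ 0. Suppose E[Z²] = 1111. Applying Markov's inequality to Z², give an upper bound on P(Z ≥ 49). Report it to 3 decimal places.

Since Z ≥ 0, the event {Z ≥ 49} is the same as {Z² ≥ 2401}.
Markov's inequality applied to Z² gives P(Z² ≥ 2401) ≤ E[Z²]/2401 = 1111/2401 = 0.4627.

0.463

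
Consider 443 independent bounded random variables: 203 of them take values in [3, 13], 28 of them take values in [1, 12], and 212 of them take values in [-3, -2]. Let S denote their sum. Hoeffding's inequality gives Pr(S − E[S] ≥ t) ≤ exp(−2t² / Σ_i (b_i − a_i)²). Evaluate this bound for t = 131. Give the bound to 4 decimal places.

Σ(b_i − a_i)² = 203·10² + 28·11² + 212·1² = 23900.
Exponent = 2·131² / 23900 = 1.43607.
Bound = exp(−1.43607) = 0.23786.

0.2379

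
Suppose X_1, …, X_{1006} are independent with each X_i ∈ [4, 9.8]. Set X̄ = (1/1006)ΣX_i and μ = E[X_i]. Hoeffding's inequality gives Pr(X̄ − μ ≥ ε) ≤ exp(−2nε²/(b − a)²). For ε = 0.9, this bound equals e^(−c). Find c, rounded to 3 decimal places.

c = 2nε²/(b − a)² = 2·1006·0.9² / 5.8² = 48.4459.

48.446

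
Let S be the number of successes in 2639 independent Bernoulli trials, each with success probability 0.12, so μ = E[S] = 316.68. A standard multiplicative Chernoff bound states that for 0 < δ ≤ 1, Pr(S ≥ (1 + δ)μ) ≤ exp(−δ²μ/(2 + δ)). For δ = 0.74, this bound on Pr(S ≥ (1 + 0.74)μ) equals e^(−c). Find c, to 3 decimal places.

c = δ²μ/(2 + δ) = 0.74²·316.68/(2 + 0.74) = 63.2898.

63.290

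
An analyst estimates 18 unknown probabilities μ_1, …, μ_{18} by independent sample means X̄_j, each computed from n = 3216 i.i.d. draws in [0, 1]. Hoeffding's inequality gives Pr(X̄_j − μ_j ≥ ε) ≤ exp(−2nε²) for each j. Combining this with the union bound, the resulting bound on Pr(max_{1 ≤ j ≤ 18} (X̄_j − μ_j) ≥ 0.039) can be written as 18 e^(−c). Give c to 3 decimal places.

Union bound over the 18 events: Pr(max_{1 ≤ j ≤ 18} (X̄_j − μ_j) ≥ 0.039) ≤ 18·exp(−2nε²) = 18 exp(−2·3216·0.039²).
So c = 2·3216·0.039² = 9.7831.

9.783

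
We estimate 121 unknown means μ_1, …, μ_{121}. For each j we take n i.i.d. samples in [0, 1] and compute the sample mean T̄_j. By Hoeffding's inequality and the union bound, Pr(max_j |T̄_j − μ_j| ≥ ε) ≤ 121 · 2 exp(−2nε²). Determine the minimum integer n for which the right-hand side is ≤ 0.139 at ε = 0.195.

Need 2·121·exp(−2nε²) ≤ 0.139, i.e. exp(−2nε²) ≤ 0.139/242.
So 2nε² ≥ ln(242/0.139) = 7.462219.
Hence n ≥ 7.462219/(2·0.195²) = 98.123.
The smallest integer n is 99.

99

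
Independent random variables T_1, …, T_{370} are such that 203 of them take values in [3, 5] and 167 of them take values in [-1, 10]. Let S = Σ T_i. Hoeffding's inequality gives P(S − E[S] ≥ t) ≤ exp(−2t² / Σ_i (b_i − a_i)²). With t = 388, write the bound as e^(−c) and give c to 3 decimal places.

14.325

Σ(b_i − a_i)² = 203·2² + 167·11² = 21019.
c = 2t² / 21019 = 2·388² / 21019 = 14.3246.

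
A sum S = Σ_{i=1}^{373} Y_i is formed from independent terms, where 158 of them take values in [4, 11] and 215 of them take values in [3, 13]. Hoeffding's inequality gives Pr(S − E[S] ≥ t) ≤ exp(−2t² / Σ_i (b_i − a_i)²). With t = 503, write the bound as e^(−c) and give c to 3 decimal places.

17.304

Σ(b_i − a_i)² = 158·7² + 215·10² = 29242.
c = 2t² / 29242 = 2·503² / 29242 = 17.3045.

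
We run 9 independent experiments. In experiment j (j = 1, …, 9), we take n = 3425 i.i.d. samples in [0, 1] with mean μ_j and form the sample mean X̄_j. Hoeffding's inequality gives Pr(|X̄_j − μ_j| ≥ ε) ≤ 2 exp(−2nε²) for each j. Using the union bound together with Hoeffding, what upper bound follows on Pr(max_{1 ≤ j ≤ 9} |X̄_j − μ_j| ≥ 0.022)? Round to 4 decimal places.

0.6538

Per-experiment Hoeffding bound: 2·exp(−2·3425·0.022²) = 2·exp(−3.31540) = 0.072639.
Union bound over 9 events: 9·0.072639 = 0.65375.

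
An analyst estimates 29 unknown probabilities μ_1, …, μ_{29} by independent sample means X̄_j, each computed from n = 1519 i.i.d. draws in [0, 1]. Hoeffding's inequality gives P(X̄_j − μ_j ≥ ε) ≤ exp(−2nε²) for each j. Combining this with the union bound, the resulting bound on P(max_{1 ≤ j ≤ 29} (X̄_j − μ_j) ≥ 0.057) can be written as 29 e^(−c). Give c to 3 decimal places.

Union bound over the 29 events: P(max_{1 ≤ j ≤ 29} (X̄_j − μ_j) ≥ 0.057) ≤ 29·exp(−2nε²) = 29 exp(−2·1519·0.057²).
So c = 2·1519·0.057² = 9.8705.

9.870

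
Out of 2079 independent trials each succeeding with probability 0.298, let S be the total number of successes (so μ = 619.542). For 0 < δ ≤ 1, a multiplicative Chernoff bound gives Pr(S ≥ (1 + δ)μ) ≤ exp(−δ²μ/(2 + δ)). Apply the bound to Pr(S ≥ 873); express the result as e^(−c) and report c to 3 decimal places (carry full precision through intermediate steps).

Write 873 = (1 + δ)μ, so δ = 873/619.542 − 1 = 0.4091054…
Then the exponent is δ²μ/(2 + δ) = (873 − μ)² / (μ·(2 + δ)) = 43.041307.

43.041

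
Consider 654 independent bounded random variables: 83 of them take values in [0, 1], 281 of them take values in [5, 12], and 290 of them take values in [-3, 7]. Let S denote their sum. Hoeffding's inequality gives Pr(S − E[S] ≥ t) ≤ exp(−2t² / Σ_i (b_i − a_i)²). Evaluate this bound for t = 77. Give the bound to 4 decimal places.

0.7583

Σ(b_i − a_i)² = 83·1² + 281·7² + 290·10² = 42852.
Exponent = 2·77² / 42852 = 0.27672.
Bound = exp(−0.27672) = 0.75827.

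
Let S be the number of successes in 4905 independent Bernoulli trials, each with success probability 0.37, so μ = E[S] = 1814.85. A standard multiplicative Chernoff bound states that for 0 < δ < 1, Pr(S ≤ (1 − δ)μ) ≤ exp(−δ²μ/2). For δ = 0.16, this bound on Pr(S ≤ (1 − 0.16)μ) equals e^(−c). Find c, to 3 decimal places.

c = δ²μ/2 = 0.16²·1814.85/2 = 23.2301.

23.230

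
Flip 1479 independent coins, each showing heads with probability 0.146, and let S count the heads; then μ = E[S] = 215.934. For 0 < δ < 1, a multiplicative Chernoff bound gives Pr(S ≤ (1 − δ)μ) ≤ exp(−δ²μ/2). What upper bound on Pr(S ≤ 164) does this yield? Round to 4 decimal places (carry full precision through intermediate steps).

0.0019

Write 164 = (1 − δ)μ, so δ = 1 − 164/215.934 = 0.2405087…
Then the exponent is δ²μ/2 = (μ − 164)²/(2μ) = 6.245289.
Bound = exp(−6.245289) = 0.00194.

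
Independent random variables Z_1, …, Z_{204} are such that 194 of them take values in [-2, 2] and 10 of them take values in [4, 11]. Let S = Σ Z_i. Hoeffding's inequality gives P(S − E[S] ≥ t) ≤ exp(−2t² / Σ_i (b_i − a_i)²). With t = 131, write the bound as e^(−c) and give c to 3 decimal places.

Σ(b_i − a_i)² = 194·4² + 10·7² = 3594.
c = 2t² / 3594 = 2·131² / 3594 = 9.5498.

9.550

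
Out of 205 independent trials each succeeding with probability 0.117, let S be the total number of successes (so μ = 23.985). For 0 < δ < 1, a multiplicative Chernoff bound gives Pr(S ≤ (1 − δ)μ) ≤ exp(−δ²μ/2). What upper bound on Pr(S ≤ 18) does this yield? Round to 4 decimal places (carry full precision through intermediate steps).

0.4739

Write 18 = (1 − δ)μ, so δ = 1 − 18/23.985 = 0.249531…
Then the exponent is δ²μ/2 = (μ − 18)²/(2μ) = 0.746721.
Bound = exp(−0.746721) = 0.47392.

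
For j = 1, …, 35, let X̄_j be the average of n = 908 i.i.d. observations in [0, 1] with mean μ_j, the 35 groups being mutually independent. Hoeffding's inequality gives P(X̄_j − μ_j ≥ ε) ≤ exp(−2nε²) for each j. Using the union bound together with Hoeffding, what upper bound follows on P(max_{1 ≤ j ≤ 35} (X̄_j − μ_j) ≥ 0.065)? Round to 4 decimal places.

0.0163

Per-experiment Hoeffding bound: exp(−2·908·0.065²) = exp(−7.67260) = 0.00046541.
Union bound over 35 events: 35·0.00046541 = 0.01629.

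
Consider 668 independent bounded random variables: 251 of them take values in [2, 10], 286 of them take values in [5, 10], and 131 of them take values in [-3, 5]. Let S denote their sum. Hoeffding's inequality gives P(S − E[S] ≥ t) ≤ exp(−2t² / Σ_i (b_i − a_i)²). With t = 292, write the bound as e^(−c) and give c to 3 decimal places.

5.397

Σ(b_i − a_i)² = 251·8² + 286·5² + 131·8² = 31598.
c = 2t² / 31598 = 2·292² / 31598 = 5.3968.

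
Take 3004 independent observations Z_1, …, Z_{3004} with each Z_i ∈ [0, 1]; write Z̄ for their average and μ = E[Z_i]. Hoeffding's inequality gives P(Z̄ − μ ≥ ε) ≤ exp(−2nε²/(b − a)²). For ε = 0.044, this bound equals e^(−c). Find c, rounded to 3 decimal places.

11.631

c = 2nε²/(b − a)² = 2·3004·0.044² / 1² = 11.6315.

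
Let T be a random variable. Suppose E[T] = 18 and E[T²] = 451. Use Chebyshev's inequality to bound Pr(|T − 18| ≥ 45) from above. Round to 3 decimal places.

0.063

Var(T) = E[T²] − (E[T])² = 451 − 324 = 127.
Chebyshev's inequality: Pr(|T − μ| ≥ t) ≤ Var(T)/t² = 127/2025 = 0.0627.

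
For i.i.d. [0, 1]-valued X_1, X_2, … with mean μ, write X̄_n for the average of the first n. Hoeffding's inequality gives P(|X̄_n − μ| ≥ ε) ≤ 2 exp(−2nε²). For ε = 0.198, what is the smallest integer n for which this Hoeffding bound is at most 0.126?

36

Require 2·exp(−2nε²) ≤ 0.126, i.e. 2nε² ≥ ln(2/0.126) = 2.764621.
So n ≥ 2.764621 / (2·0.198²) = 35.259.
The smallest integer n is 36.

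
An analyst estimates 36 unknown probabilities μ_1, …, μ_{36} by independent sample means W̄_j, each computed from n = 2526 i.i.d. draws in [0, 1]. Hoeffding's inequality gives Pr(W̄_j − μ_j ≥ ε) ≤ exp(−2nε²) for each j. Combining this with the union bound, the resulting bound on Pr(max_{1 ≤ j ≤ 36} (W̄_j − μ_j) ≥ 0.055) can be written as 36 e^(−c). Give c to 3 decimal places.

15.282

Union bound over the 36 events: Pr(max_{1 ≤ j ≤ 36} (W̄_j − μ_j) ≥ 0.055) ≤ 36·exp(−2nε²) = 36 exp(−2·2526·0.055²).
So c = 2·2526·0.055² = 15.2823.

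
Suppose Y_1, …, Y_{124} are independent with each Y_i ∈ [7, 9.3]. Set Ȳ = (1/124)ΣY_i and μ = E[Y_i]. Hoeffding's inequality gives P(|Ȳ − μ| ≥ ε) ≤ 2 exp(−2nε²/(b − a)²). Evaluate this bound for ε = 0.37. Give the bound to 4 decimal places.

Exponent: 2nε²/(b − a)² = 2·124·0.37² / 2.3² = 6.41800.
Bound = 2·exp(−6.41800) = 0.00326.

0.0033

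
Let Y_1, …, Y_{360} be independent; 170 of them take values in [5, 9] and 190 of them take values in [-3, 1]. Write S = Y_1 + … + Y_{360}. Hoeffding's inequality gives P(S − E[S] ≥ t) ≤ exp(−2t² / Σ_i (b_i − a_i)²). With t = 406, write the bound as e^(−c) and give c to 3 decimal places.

Σ(b_i − a_i)² = 170·4² + 190·4² = 5760.
c = 2t² / 5760 = 2·406² / 5760 = 57.2347.

57.235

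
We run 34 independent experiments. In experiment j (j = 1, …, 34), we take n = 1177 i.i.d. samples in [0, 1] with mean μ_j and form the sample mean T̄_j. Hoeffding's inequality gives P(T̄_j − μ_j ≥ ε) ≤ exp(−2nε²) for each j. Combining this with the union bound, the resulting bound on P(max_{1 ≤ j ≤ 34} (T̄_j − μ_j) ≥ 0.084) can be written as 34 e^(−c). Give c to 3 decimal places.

16.610

Union bound over the 34 events: P(max_{1 ≤ j ≤ 34} (T̄_j − μ_j) ≥ 0.084) ≤ 34·exp(−2nε²) = 34 exp(−2·1177·0.084²).
So c = 2·1177·0.084² = 16.6098.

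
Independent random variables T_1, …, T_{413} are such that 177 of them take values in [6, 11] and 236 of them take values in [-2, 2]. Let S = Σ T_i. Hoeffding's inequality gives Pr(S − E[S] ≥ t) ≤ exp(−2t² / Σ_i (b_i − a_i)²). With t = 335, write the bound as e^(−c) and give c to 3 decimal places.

Σ(b_i − a_i)² = 177·5² + 236·4² = 8201.
c = 2t² / 8201 = 2·335² / 8201 = 27.3686.

27.369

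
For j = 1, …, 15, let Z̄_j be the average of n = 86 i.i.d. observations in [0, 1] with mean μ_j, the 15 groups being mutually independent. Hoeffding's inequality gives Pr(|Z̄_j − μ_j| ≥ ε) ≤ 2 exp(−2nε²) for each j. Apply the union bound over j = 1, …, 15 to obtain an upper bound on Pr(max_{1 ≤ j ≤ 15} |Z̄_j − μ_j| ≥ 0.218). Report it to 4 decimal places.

0.0085

Per-experiment Hoeffding bound: 2·exp(−2·86·0.218²) = 2·exp(−8.17413) = 0.0005637.
Union bound over 15 events: 15·0.0005637 = 0.00846.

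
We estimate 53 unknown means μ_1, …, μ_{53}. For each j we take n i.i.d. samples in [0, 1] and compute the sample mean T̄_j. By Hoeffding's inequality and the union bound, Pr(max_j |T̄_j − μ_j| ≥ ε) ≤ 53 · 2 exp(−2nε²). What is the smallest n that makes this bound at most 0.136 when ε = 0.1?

333

Need 2·53·exp(−2nε²) ≤ 0.136, i.e. exp(−2nε²) ≤ 0.136/106.
So 2nε² ≥ ln(106/0.136) = 6.658539.
Hence n ≥ 6.658539/(2·0.1²) = 332.927.
The smallest integer n is 333.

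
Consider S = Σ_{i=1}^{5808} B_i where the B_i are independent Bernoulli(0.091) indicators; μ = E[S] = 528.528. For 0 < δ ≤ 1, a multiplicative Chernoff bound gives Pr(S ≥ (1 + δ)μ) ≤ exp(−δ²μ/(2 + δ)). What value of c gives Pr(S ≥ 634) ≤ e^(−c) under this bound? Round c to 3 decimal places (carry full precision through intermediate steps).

Write 634 = (1 + δ)μ, so δ = 634/528.528 − 1 = 0.199558…
Then the exponent is δ²μ/(2 + δ) = (634 − μ)² / (μ·(2 + δ)) = 9.569097.

9.569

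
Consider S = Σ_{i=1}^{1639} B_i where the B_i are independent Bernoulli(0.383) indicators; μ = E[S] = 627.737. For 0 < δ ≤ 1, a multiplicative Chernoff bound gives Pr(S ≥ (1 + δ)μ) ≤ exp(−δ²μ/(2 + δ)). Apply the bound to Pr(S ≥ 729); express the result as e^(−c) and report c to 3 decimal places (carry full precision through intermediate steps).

7.558

Write 729 = (1 + δ)μ, so δ = 729/627.737 − 1 = 0.1613144…
Then the exponent is δ²μ/(2 + δ) = (729 − μ)² / (μ·(2 + δ)) = 7.557983.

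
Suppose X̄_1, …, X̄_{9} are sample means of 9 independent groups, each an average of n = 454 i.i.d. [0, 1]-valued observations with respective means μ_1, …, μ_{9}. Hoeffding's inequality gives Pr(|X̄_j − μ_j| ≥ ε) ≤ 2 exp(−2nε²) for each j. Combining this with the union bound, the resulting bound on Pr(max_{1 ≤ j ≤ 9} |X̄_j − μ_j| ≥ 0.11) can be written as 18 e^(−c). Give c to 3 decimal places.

Union bound over the 9 events: Pr(max_{1 ≤ j ≤ 9} |X̄_j − μ_j| ≥ 0.11) ≤ 9·2·exp(−2nε²) = 18 exp(−2·454·0.11²).
So c = 2·454·0.11² = 10.9868.

10.987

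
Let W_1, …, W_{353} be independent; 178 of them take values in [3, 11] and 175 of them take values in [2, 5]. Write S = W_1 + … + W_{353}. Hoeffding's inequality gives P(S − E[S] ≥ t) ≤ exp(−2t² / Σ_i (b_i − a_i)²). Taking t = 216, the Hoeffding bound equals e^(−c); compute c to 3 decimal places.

7.196

Σ(b_i − a_i)² = 178·8² + 175·3² = 12967.
c = 2t² / 12967 = 2·216² / 12967 = 7.1961.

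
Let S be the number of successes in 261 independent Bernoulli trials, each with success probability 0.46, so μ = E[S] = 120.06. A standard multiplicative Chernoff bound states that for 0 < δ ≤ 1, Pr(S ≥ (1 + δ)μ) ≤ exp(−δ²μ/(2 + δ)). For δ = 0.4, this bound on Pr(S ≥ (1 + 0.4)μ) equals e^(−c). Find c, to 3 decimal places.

c = δ²μ/(2 + δ) = 0.4²·120.06/(2 + 0.4) = 8.0040.

8.004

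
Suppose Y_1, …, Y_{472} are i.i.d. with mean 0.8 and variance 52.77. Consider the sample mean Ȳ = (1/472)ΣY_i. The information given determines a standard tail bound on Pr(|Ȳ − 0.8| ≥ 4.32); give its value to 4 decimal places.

With mean and variance of each term known, Chebyshev's inequality bounds the deviation of the sum (or sample mean).
Var(Ȳ) = Var(Y_i)/n = 52.77/472 = 0.1118.
Chebyshev: Pr(|Ȳ − 0.8| ≥ 4.32) ≤ Var(Ȳ)/(4.32)² = 52.77/(472·4.32²) = 0.0060.

0.0060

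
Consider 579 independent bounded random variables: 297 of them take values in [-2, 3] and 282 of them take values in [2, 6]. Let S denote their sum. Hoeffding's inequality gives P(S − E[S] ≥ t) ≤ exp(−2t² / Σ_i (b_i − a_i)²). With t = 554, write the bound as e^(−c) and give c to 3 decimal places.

51.423

Σ(b_i − a_i)² = 297·5² + 282·4² = 11937.
c = 2t² / 11937 = 2·554² / 11937 = 51.4226.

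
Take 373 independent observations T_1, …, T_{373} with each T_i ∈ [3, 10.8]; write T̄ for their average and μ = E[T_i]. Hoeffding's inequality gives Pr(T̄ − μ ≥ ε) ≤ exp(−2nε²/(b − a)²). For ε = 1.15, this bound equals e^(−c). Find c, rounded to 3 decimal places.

16.216

c = 2nε²/(b − a)² = 2·373·1.15² / 7.8² = 16.2161.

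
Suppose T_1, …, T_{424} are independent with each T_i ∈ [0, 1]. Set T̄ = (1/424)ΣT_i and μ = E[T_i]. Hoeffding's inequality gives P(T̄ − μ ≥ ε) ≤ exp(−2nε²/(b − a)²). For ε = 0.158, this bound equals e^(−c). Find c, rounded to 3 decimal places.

21.169

c = 2nε²/(b − a)² = 2·424·0.158² / 1² = 21.1695.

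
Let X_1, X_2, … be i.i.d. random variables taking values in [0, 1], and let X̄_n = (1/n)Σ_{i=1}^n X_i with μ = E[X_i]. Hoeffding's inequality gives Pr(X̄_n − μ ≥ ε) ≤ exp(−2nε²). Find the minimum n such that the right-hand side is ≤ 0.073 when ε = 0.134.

Require exp(−2nε²) ≤ 0.073, i.e. 2nε² ≥ ln(1/0.073) = 2.617296.
So n ≥ 2.617296 / (2·0.134²) = 72.881.
The smallest integer n is 73.

73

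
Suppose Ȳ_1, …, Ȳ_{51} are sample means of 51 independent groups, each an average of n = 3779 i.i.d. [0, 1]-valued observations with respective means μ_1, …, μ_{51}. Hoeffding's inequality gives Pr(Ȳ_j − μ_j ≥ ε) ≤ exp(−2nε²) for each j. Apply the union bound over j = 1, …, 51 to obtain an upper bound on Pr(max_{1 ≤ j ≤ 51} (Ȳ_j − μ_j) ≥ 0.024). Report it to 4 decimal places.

0.6560

Per-experiment Hoeffding bound: exp(−2·3779·0.024²) = exp(−4.35341) = 0.012863.
Union bound over 51 events: 51·0.012863 = 0.65601.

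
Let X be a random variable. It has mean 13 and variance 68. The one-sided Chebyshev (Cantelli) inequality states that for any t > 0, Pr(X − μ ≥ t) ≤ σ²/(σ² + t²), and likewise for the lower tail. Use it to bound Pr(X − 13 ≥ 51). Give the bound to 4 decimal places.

0.0255

Here σ² = 68 and t = 51, so σ² + t² = 2669.
Cantelli's bound: 68/2669 = 0.0255.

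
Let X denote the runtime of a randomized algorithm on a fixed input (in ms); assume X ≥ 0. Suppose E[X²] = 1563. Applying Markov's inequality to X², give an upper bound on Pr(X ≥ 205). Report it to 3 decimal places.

Since X ≥ 0, the event {X ≥ 205} is the same as {X² ≥ 42025}.
Markov's inequality applied to X² gives Pr(X² ≥ 42025) ≤ E[X²]/42025 = 1563/42025 = 0.0372.

0.037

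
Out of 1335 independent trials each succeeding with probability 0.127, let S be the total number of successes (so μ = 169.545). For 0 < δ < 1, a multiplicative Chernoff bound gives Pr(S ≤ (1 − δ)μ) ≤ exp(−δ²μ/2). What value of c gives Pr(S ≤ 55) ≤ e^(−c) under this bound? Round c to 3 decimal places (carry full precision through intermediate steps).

38.693

Write 55 = (1 − δ)μ, so δ = 1 − 55/169.545 = 0.6756023…
Then the exponent is δ²μ/2 = (μ − 55)²/(2μ) = 38.693435.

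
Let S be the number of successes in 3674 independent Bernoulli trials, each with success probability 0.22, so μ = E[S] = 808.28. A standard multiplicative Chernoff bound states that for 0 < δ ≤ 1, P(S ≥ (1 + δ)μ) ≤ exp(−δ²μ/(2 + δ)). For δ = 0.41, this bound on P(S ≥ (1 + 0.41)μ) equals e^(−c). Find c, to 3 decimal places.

c = δ²μ/(2 + δ) = 0.41²·808.28/(2 + 0.41) = 56.3784.

56.378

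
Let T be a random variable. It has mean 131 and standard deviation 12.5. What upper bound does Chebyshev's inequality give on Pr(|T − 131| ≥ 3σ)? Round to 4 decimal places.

Chebyshev: Pr(|T − μ| ≥ t) ≤ Var(T)/t².
Var(T) = σ² = 12.5² = 156.25.
t = 3·12.5 = 37.5.
Bound = 156.25 / 1406.25 = 0.1111.

0.1111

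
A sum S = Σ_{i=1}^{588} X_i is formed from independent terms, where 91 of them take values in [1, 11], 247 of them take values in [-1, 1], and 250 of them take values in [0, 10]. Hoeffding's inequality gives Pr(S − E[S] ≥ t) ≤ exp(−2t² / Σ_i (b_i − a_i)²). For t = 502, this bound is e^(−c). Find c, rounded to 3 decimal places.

14.364

Σ(b_i − a_i)² = 91·10² + 247·2² + 250·10² = 35088.
c = 2t² / 35088 = 2·502² / 35088 = 14.3641.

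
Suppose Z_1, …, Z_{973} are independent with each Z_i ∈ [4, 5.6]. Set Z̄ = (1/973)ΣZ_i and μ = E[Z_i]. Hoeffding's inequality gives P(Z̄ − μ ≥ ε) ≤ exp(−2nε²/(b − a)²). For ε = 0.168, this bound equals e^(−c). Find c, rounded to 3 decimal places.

c = 2nε²/(b − a)² = 2·973·0.168² / 1.6² = 21.4547.

21.455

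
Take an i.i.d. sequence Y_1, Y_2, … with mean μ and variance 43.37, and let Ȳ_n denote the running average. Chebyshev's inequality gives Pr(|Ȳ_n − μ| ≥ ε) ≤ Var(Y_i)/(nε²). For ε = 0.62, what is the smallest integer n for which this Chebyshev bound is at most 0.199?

567

Require 43.37/(n·0.62²) ≤ 0.199, i.e. n ≥ 43.37/(0.199·0.62²) = 566.961.
The smallest integer n is 567.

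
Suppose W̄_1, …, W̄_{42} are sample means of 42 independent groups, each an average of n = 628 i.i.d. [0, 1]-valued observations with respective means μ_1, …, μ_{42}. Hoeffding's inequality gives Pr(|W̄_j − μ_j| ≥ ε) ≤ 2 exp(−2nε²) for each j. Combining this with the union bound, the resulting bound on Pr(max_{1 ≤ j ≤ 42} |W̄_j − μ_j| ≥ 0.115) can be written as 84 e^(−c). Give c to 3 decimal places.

16.611

Union bound over the 42 events: Pr(max_{1 ≤ j ≤ 42} |W̄_j − μ_j| ≥ 0.115) ≤ 42·2·exp(−2nε²) = 84 exp(−2·628·0.115²).
So c = 2·628·0.115² = 16.6106.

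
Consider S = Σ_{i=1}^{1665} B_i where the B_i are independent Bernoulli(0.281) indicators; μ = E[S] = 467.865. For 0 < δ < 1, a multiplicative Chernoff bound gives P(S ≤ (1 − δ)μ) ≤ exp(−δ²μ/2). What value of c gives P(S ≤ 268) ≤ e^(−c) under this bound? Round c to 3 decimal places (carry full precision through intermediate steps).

42.690

Write 268 = (1 − δ)μ, so δ = 1 − 268/467.865 = 0.4271852…
Then the exponent is δ²μ/2 = (μ − 268)²/(2μ) = 42.689684.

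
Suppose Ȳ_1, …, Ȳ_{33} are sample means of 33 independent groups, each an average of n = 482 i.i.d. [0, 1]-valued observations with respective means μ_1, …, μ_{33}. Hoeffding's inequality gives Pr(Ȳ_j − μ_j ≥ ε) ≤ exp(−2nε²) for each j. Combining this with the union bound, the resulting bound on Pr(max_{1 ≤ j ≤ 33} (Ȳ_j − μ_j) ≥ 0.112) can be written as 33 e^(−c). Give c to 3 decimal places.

12.092

Union bound over the 33 events: Pr(max_{1 ≤ j ≤ 33} (Ȳ_j − μ_j) ≥ 0.112) ≤ 33·exp(−2nε²) = 33 exp(−2·482·0.112²).
So c = 2·482·0.112² = 12.0924.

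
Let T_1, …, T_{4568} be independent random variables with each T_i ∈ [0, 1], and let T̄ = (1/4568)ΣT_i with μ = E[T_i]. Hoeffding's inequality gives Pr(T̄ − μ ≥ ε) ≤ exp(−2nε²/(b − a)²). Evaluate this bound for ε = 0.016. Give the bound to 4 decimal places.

Exponent: 2nε²/(b − a)² = 2·4568·0.016² / 1² = 2.33882.
Bound = exp(−2.33882) = 0.09644.

0.0964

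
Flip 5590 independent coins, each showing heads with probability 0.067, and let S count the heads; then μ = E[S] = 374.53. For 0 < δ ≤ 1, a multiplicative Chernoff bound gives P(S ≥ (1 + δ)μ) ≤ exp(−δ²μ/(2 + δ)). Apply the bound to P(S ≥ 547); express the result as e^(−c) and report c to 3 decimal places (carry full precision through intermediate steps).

Write 547 = (1 + δ)μ, so δ = 547/374.53 − 1 = 0.4604972…
Then the exponent is δ²μ/(2 + δ) = (547 − μ)² / (μ·(2 + δ)) = 32.278820.

32.279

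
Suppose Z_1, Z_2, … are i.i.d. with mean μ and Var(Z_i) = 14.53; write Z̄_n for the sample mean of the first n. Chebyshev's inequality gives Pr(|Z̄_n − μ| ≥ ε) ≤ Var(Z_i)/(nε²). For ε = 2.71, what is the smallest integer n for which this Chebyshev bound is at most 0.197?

Require 14.53/(n·2.71²) ≤ 0.197, i.e. n ≥ 14.53/(0.197·2.71²) = 10.043.
The smallest integer n is 11.

11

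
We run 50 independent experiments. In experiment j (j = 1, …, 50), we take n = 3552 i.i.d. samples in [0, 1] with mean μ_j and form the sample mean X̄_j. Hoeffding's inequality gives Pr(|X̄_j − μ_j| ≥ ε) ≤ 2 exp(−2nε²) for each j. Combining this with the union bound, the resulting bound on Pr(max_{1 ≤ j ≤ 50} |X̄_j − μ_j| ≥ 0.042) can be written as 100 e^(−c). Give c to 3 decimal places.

Union bound over the 50 events: Pr(max_{1 ≤ j ≤ 50} |X̄_j − μ_j| ≥ 0.042) ≤ 50·2·exp(−2nε²) = 100 exp(−2·3552·0.042²).
So c = 2·3552·0.042² = 12.5315.

12.531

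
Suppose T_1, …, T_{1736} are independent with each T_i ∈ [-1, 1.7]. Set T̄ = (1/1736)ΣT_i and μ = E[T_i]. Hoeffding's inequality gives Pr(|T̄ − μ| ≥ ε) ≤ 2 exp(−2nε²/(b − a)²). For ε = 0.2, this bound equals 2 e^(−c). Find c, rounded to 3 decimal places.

19.051

c = 2nε²/(b − a)² = 2·1736·0.2² / 2.7² = 19.0508.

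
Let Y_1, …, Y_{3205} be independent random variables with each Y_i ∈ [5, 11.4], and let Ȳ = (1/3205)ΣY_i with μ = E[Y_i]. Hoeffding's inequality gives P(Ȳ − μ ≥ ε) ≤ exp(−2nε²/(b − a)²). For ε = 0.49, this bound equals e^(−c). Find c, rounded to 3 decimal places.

37.574

c = 2nε²/(b − a)² = 2·3205·0.49² / 6.4² = 37.5742.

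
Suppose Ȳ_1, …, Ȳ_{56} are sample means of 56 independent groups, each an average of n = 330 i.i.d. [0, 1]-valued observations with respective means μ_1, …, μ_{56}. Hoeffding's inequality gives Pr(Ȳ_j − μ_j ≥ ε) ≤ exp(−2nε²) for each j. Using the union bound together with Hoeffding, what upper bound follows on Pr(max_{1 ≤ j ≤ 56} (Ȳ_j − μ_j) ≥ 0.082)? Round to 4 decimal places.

0.6620

Per-experiment Hoeffding bound: exp(−2·330·0.082²) = exp(−4.43784) = 0.011821.
Union bound over 56 events: 56·0.011821 = 0.66200.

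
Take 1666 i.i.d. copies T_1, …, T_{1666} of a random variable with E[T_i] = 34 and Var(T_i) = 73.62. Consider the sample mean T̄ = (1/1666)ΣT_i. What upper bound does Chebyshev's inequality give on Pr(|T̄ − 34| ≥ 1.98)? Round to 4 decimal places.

0.0113

Var(T̄) = Var(T_i)/n = 73.62/1666 = 0.04419.
Chebyshev: Pr(|T̄ − 34| ≥ 1.98) ≤ Var(T̄)/(1.98)² = 73.62/(1666·1.98²) = 0.0113.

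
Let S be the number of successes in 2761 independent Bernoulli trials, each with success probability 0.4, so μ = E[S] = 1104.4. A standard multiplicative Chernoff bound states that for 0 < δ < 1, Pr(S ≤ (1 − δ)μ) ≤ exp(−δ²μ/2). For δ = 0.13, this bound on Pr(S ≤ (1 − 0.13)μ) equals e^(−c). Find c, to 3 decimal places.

c = δ²μ/2 = 0.13²·1104.4/2 = 9.3322.

9.332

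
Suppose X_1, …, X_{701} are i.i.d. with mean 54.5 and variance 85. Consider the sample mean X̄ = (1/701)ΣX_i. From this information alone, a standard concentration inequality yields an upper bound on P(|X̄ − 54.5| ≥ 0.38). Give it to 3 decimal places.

0.840

With mean and variance of each term known, Chebyshev's inequality bounds the deviation of the sum (or sample mean).
Var(X̄) = Var(X_i)/n = 85/701 = 0.12126.
Chebyshev: P(|X̄ − 54.5| ≥ 0.38) ≤ Var(X̄)/(0.38)² = 85/(701·0.38²) = 0.8397.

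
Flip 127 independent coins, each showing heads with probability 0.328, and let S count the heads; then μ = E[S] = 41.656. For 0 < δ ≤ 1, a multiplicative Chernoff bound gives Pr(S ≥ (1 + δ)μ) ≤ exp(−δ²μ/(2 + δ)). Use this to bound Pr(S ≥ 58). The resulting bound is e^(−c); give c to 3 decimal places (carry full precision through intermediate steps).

2.680

Write 58 = (1 + δ)μ, so δ = 58/41.656 − 1 = 0.3923564…
Then the exponent is δ²μ/(2 + δ) = (58 − μ)² / (μ·(2 + δ)) = 2.680484.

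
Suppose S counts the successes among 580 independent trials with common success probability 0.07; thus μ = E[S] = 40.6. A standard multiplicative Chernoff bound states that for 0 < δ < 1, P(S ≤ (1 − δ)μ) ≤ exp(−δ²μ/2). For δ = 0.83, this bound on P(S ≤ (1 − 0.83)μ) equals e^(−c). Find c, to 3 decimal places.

13.985

c = δ²μ/2 = 0.83²·40.6/2 = 13.9847.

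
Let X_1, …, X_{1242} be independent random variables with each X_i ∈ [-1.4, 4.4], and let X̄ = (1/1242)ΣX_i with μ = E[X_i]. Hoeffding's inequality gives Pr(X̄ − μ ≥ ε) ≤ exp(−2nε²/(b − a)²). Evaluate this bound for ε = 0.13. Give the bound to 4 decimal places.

0.2871

Exponent: 2nε²/(b − a)² = 2·1242·0.13² / 5.8² = 1.24791.
Bound = exp(−1.24791) = 0.28711.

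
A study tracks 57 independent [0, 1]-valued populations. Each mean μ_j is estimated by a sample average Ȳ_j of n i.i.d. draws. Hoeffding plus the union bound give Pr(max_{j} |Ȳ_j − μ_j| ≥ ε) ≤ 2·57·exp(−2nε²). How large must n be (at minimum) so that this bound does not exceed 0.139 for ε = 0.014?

Need 2·57·exp(−2nε²) ≤ 0.139, i.e. exp(−2nε²) ≤ 0.139/114.
So 2nε² ≥ ln(114/0.139) = 6.709480.
Hence n ≥ 6.709480/(2·0.014²) = 17116.020.
The smallest integer n is 17117.

17117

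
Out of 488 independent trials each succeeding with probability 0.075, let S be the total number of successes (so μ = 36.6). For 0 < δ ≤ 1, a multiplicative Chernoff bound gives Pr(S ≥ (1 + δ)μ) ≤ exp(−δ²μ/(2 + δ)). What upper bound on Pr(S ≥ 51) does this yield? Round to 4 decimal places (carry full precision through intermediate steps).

Write 51 = (1 + δ)μ, so δ = 51/36.6 − 1 = 0.3934426…
Then the exponent is δ²μ/(2 + δ) = (51 − μ)² / (μ·(2 + δ)) = 2.367123.
Bound = exp(−2.367123) = 0.09375.

0.0938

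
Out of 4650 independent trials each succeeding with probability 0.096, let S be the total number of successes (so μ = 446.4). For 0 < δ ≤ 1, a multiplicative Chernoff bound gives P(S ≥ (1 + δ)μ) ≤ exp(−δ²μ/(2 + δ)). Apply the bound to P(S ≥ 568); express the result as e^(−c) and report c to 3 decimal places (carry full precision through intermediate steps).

14.577

Write 568 = (1 + δ)μ, so δ = 568/446.4 − 1 = 0.2724014…
Then the exponent is δ²μ/(2 + δ) = (568 − μ)² / (μ·(2 + δ)) = 14.576656.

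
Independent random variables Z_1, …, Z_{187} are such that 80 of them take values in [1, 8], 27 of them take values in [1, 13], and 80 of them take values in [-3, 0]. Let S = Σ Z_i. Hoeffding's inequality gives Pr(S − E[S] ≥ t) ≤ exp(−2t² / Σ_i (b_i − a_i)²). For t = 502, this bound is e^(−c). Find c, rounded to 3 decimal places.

59.100

Σ(b_i − a_i)² = 80·7² + 27·12² + 80·3² = 8528.
c = 2t² / 8528 = 2·502² / 8528 = 59.1004.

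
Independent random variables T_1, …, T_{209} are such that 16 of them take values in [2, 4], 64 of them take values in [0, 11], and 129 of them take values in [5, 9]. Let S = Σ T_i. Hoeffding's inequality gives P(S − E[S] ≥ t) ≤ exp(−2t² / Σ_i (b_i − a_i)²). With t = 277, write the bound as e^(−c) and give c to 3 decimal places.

15.545

Σ(b_i − a_i)² = 16·2² + 64·11² + 129·4² = 9872.
c = 2t² / 9872 = 2·277² / 9872 = 15.5448.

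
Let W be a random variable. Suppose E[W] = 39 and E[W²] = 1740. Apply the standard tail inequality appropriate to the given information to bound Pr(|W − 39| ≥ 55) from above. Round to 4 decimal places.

0.0724

The first two moments determine the variance, so Chebyshev's inequality is the sharpest standard bound available.
Var(W) = E[W²] − (E[W])² = 1740 − 1521 = 219.
Chebyshev's inequality: Pr(|W − μ| ≥ t) ≤ Var(W)/t² = 219/3025 = 0.0724.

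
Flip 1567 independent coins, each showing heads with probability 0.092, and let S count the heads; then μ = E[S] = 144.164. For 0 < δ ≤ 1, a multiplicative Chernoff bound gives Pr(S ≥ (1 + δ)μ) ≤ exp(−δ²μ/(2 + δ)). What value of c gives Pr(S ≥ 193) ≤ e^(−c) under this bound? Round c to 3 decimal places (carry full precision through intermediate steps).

Write 193 = (1 + δ)μ, so δ = 193/144.164 − 1 = 0.3387531…
Then the exponent is δ²μ/(2 + δ) = (193 − μ)² / (μ·(2 + δ)) = 7.073575.

7.074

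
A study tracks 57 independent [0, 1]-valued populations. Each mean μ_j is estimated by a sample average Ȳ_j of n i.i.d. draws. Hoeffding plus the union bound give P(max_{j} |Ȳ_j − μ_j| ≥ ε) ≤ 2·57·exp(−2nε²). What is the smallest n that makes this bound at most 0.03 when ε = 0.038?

2855

Need 2·57·exp(−2nε²) ≤ 0.03, i.e. exp(−2nε²) ≤ 0.03/114.
So 2nε² ≥ ln(114/0.03) = 8.242756.
Hence n ≥ 8.242756/(2·0.038²) = 2854.140.
The smallest integer n is 2855.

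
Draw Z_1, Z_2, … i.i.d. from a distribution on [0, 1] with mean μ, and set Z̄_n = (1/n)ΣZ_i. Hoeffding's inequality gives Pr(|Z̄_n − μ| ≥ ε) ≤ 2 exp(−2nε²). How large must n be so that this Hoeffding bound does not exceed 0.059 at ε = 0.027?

Require 2·exp(−2nε²) ≤ 0.059, i.e. 2nε² ≥ ln(2/0.059) = 3.523365.
So n ≥ 3.523365 / (2·0.027²) = 2416.574.
The smallest integer n is 2417.

2417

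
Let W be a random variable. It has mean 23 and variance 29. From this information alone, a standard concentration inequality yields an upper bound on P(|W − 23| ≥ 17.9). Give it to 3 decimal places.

Mean and variance are known, so Chebyshev's inequality applies.
Chebyshev: P(|W − μ| ≥ t) ≤ Var(W)/t².
Bound = 29 / 320.41 = 0.0905.

0.091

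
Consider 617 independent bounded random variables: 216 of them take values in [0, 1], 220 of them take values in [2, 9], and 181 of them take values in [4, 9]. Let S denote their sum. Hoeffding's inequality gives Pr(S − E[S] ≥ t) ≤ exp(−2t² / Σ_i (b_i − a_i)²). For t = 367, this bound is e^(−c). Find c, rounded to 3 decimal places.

17.356

Σ(b_i − a_i)² = 216·1² + 220·7² + 181·5² = 15521.
c = 2t² / 15521 = 2·367² / 15521 = 17.3557.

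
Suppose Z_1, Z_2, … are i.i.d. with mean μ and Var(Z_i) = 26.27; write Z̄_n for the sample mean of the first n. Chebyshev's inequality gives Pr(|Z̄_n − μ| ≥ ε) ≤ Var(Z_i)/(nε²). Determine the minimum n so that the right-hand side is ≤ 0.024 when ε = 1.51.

481

Require 26.27/(n·1.51²) ≤ 0.024, i.e. n ≥ 26.27/(0.024·1.51²) = 480.059.
The smallest integer n is 481.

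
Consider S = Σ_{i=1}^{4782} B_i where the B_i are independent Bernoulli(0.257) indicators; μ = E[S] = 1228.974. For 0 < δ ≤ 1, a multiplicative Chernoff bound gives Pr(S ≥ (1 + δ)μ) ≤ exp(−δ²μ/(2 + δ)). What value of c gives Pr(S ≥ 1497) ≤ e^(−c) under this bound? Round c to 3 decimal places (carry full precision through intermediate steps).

26.353

Write 1497 = (1 + δ)μ, so δ = 1497/1228.974 − 1 = 0.2180892…
Then the exponent is δ²μ/(2 + δ) = (1497 − μ)² / (μ·(2 + δ)) = 26.353126.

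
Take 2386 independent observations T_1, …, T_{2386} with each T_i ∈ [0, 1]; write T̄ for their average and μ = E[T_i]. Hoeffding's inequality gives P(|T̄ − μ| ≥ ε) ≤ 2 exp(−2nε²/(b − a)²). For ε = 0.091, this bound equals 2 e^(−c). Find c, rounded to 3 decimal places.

39.517

c = 2nε²/(b − a)² = 2·2386·0.091² / 1² = 39.5169.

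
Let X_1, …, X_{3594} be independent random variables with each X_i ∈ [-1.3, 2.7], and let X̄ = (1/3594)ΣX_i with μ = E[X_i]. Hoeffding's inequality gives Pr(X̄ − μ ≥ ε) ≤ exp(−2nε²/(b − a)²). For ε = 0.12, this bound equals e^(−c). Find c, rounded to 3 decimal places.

6.469

c = 2nε²/(b − a)² = 2·3594·0.12² / 4² = 6.4692.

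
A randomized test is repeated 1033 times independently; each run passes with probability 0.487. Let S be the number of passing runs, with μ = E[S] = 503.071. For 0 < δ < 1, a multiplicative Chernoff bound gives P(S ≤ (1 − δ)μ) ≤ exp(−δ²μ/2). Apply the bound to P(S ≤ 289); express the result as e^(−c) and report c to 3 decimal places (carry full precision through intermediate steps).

Write 289 = (1 − δ)μ, so δ = 1 − 289/503.071 = 0.4255284…
Then the exponent is δ²μ/2 = (μ − 289)²/(2μ) = 45.546646.

45.547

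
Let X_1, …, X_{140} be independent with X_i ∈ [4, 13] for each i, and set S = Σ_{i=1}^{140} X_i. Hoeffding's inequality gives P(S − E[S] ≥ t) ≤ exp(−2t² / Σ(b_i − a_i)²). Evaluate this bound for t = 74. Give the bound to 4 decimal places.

0.3807

Σ(b_i − a_i)² = 140·(9)² = 11340.
Exponent = 2·74²/11340 = 0.9658.
Bound = exp(−0.9658) = 0.38068.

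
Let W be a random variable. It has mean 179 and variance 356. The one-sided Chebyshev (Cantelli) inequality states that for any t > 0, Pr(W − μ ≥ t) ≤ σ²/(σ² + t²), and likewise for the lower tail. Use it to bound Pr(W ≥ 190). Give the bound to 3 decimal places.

Here σ² = 356 and t = 11, so σ² + t² = 477.
Cantelli's bound: 356/477 = 0.7463.

0.746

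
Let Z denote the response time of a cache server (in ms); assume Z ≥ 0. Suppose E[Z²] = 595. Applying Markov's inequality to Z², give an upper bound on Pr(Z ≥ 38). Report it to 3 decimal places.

Since Z ≥ 0, the event {Z ≥ 38} is the same as {Z² ≥ 1444}.
Markov's inequality applied to Z² gives Pr(Z² ≥ 1444) ≤ E[Z²]/1444 = 595/1444 = 0.4120.

0.412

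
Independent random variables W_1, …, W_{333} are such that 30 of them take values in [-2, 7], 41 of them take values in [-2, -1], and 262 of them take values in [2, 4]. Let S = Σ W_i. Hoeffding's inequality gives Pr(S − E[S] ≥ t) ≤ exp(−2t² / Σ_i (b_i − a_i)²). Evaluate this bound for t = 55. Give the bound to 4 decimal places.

0.1792

Σ(b_i − a_i)² = 30·9² + 41·1² + 262·2² = 3519.
Exponent = 2·55² / 3519 = 1.71924.
Bound = exp(−1.71924) = 0.17920.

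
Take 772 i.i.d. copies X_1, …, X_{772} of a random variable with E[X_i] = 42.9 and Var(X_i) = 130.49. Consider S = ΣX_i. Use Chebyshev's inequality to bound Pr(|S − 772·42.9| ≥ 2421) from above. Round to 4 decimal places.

Var(S) = n·Var(X_i) = 772·130.49 = 100738.28.
Chebyshev: Pr(|S − 772·42.9| ≥ 2421) ≤ Var(S)/2421² = 100738.28/5861241 = 0.0172.

0.0172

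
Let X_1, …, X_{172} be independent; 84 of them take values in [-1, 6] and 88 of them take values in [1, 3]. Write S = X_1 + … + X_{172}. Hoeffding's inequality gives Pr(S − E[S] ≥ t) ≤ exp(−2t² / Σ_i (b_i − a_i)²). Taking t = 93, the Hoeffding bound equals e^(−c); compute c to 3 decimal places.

3.872

Σ(b_i − a_i)² = 84·7² + 88·2² = 4468.
c = 2t² / 4468 = 2·93² / 4468 = 3.8715.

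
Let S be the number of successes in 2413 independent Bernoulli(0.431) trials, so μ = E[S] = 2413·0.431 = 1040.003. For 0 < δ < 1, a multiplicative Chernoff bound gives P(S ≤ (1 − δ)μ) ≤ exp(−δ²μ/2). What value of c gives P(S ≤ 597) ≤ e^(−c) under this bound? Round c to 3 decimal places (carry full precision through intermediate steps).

94.351

Write 597 = (1 − δ)μ, so δ = 1 − 597/1040.003 = 0.4259632…
Then the exponent is δ²μ/2 = (μ − 597)²/(2μ) = 94.351486.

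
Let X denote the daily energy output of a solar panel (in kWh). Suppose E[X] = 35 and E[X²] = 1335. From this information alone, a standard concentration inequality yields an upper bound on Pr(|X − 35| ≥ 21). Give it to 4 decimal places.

The first two moments determine the variance, so Chebyshev's inequality is the sharpest standard bound available.
Var(X) = E[X²] − (E[X])² = 1335 − 1225 = 110.
Chebyshev's inequality: Pr(|X − μ| ≥ t) ≤ Var(X)/t² = 110/441 = 0.2494.

0.2494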